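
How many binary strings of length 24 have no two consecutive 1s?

Classify by the final bit: ...0 gives a(n-1) strings, ...01 gives a(n-2) strings. Thus a(n) = a(n-1) + a(n-2) with a(1)=2, a(2)=3.
Building up term by term: a(1)=2, a(2)=3, a(3)=5, a(4)=8, a(5)=13, a(6)=21, a(7)=34, a(8)=55, a(9)=89, a(10)=144, a(11)=233, a(12)=377, a(13)=610, a(14)=987, a(15)=1597, a(16)=2584, a(17)=4181, a(18)=6765, a(19)=10946, a(20)=17711, a(21)=28657, a(22)=46368, a(23)=75025, a(24)=121393.

Final answer: 121393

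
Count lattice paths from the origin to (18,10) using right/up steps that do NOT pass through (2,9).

Total paths to (18,10): C(28,10) = 13123110.
Paths through (2,9): C(11,9) x C(17,1) = 935.
Avoiding (2,9): 13123110 - 935.

Final answer: 13122175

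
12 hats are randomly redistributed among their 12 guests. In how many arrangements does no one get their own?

Use the recurrence D(n) = (n-1)(D(n-1) + D(n-2)) with D(0)=1, D(1)=0.
D(2) = 1 x (0 + 1) = 1
D(3) = 2 x (1 + 0) = 2
D(4) = 3 x (2 + 1) = 9
D(5) = 4 x (9 + 2) = 44
D(6) = 5 x (44 + 9) = 265
D(7) = 6 x (265 + 44) = 1854
D(8) = 7 x (1854 + 265) = 14833
D(9) = 8 x (14833 + 1854) = 133496
D(10) = 9 x (133496 + 14833) = 1334961
D(11) = 10 x (1334961 + 133496) = 14684570
D(12) = 11 x (D(11) + D(10)) = 11 x (14684570 + 1334961)

Final answer: D(12) = 176214841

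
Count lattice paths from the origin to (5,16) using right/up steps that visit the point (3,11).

Paths (0,0)->(3,11): C(14,11) = 364.
Paths (3,11)->(5,16): C(7,5) = 21.
By multiplication principle: 364 x 21.

Final answer: 7644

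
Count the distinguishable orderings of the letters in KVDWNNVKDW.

Letters (D:2, K:2, N:2, V:2, W:2). Total letters: 10.
Permutations = 10!/(2! x 2! x 2! x 2! x 2!).

Final answer: 113400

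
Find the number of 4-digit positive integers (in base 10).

The leading digit cannot be 0 (9 options); the other 3 digits can be anything (10 options each).
Total: 9 x 10^3.

Final answer: 9000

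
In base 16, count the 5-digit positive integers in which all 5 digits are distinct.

The leading digit has 15 choices (anything but zero); the next has 15 (anything but the first), then 14, and so on, one fewer each time.
Total: 15 x 15 x 14 x 13 x 12.

Final answer: 491400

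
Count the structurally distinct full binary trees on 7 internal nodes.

This is a standard Catalan-number count: the answer is C_n. Here n = 7.
C_n = (2n)!/(n!(n+1)!), so C_{7} = 14!/(7! x 8!) = C(14,7)/8 = 3432/8.

Final answer: C_{7} = 429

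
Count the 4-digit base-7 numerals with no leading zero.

These are the integers in [7^3, 7^4), so the count is 7^4 - 7^3 = 6 x 7^3.

Final answer: 2058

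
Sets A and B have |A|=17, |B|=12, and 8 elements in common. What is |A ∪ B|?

|A union B| = |A| + |B| - |A intersect B| = 17 + 12 - 8.

Final answer: 21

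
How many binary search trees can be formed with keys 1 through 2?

The structures are counted by the Catalan number C_n. Here n = 2.
C_n = (2n)!/(n!(n+1)!), so C_{2} = 4!/(2! x 3!) = C(4,2)/3 = 6/3.

Final answer: C_{2} = 2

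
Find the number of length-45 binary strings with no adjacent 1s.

Let a(n) count valid strings. If the last bit is 0 the prefix is any valid string of length n-1; if it is 1 the string must end in 01 with a valid prefix of length n-2. So a(n) = a(n-1) + a(n-2), a(1)=2, a(2)=3.
Iterating the recurrence: a(1)=2, a(2)=3, a(3)=5, a(4)=8, a(5)=13, a(6)=21, a(7)=34, a(8)=55, a(9)=89, a(10)=144, a(11)=233, a(12)=377, a(13)=610, a(14)=987, a(15)=1597, a(16)=2584, a(17)=4181, a(18)=6765, a(19)=10946, a(20)=17711, a(21)=28657, a(22)=46368, a(23)=75025, a(24)=121393, a(25)=196418, a(26)=317811, a(27)=514229, a(28)=832040, a(29)=1346269, a(30)=2178309, a(31)=3524578, a(32)=5702887, a(33)=9227465, a(34)=14930352, a(35)=24157817, a(36)=39088169, a(37)=63245986, a(38)=102334155, a(39)=165580141, a(40)=267914296, a(41)=433494437, a(42)=701408733, a(43)=1134903170, a(44)=1836311903, a(45)=2971215073.

Final answer: 2971215073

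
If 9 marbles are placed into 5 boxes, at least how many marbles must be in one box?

By the pigeonhole principle: ceiling(9/5).

Final answer: 2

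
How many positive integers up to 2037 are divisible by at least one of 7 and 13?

Multiples of 7: 291. Multiples of 13: 156. Of both (lcm=91): 22.
By inclusion-exclusion: 291 + 156 - 22.

Final answer: 425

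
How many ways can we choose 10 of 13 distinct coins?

C(13,10) = 13!/(10! x 3!).

Final answer: \binom{13}{10} = 286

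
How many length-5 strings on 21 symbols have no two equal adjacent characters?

First character: 21 choices. Each subsequent: 20 choices (must differ from the previous one).
Total: 21 x 20^4.

Final answer: 21 x 20^{4} = 3360000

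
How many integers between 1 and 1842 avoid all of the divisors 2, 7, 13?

|div by 2|=921, |div by 7|=263, |div by 13|=141.
|div by 2&7|=131, |div by 2&13|=70, |div by 7&13|=20, |div by all|=10.
By inclusion-exclusion, divisible by at least one: 921+263+141-131-70-20+10 = 1114.
Not divisible by any: 1842 - 1114.

Final answer: 728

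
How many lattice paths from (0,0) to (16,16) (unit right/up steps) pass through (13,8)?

Paths (0,0)->(13,8): C(21,8) = 203490.
Paths (13,8)->(16,16): C(11,8) = 165.
By multiplication principle: 203490 x 165.

Final answer: 33575850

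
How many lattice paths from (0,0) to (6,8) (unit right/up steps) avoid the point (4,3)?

Total paths to (6,8): C(14,8) = 3003.
Paths through (4,3): C(7,3) x C(7,5) = 735.
Avoiding (4,3): 3003 - 735.

Final answer: 2268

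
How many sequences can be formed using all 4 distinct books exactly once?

The number of ways to arrange 4 distinct objects is 4!.

Final answer: 4! = 24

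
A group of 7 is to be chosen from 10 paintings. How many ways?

C(10,7) = 10!/(7! x 3!).

Final answer: \binom{10}{7} = 120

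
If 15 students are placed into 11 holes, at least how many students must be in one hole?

By the pigeonhole principle: ceiling(15/11).

Final answer: 2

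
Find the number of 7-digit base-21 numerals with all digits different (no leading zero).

First digit: 20 (nonzero). Second: 20 (not first). Third: 19, etc.
Total: 20 x 20 x 19 x 18 x 17 x 16 x 15.

Final answer: 558144000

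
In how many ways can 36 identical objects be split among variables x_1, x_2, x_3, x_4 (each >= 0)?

Stars and bars with 36 stars and 3 bars:
C(36+4-1, 4-1) = C(39,3).

Final answer: C(39,3) = 9139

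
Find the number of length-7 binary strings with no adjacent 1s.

Let a(n) count valid strings. If the last bit is 0 the prefix is any valid string of length n-1; if it is 1 the string must end in 01 with a valid prefix of length n-2. So a(n) = a(n-1) + a(n-2), a(1)=2, a(2)=3.
Building up term by term: a(1)=2, a(2)=3, a(3)=5, a(4)=8, a(5)=13, a(6)=21, a(7)=34.

Final answer: 34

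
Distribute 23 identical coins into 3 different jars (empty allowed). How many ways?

Stars and bars: C(n+k-1, k-1) = C(25,2).

Final answer: C(25,2) = 300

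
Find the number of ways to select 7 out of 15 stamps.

C(15,7) = 15!/(7! x (15-7)!).

Final answer: C(15,7) = 6435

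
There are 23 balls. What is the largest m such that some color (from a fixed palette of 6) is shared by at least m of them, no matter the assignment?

There are 6 possible values for color (from a fixed palette of 6). With 23 balls and 6 categories, by pigeonhole: ceiling(23/6).

Final answer: 4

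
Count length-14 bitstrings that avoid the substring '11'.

A valid string ends in 0 (append to any length-(n-1) valid string) or in 01 (append to any length-(n-2) valid string), so a(n) = a(n-1) + a(n-2) with a(1)=2, a(2)=3.
Computing successive values: a(1)=2, a(2)=3, a(3)=5, a(4)=8, a(5)=13, a(6)=21, a(7)=34, a(8)=55, a(9)=89, a(10)=144, a(11)=233, a(12)=377, a(13)=610, a(14)=987.

Final answer: 987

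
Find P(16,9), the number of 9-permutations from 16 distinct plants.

P(16,9) = 16!/(16-9)! = 16!/7!.

Final answer: P(16,9) = 4151347200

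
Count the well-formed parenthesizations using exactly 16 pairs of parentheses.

This is counted by the nth Catalan number C_n. Here n = 16 (pairs).
C_n = C(2n,n)/(n+1), so C_{16} = C(32,16)/17 = 601080390/17.

Final answer: C_{16} = 35357670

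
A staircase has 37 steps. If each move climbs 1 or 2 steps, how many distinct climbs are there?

Condition on the final move: it is a 1-step (f(n-1) ways to get there) or a 2-step (f(n-2) ways), so f(n) = f(n-1) + f(n-2), with f(1)=1, f(2)=2.
Computing successive values: f(1)=1, f(2)=2, f(3)=3, f(4)=5, f(5)=8, f(6)=13, f(7)=21, f(8)=34, f(9)=55, f(10)=89, f(11)=144, f(12)=233, f(13)=377, f(14)=610, f(15)=987, f(16)=1597, f(17)=2584, f(18)=4181, f(19)=6765, f(20)=10946, f(21)=17711, f(22)=28657, f(23)=46368, f(24)=75025, f(25)=121393, f(26)=196418, f(27)=317811, f(28)=514229, f(29)=832040, f(30)=1346269, f(31)=2178309, f(32)=3524578, f(33)=5702887, f(34)=9227465, f(35)=14930352, f(36)=24157817, f(37)=39088169.

Final answer: 39088169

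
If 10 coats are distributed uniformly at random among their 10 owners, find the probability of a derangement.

D(n) = (n-1)(D(n-1) + D(n-2)), D(0)=1, D(1)=0.
Building up: D(2)=1, D(3)=2, D(4)=9, D(5)=44, D(6)=265, D(7)=1854, D(8)=14833, D(9)=133496, D(10)=1334961.
Total arrangements: 10! = 3628800.
Probability = D(10)/10! = 16481/44800.

Final answer: D(10)/10! = 1334961/3628800 = 0.367879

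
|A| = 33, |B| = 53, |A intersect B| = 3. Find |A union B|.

|A union B| = |A| + |B| - |A intersect B| = 33 + 53 - 3.

Final answer: 83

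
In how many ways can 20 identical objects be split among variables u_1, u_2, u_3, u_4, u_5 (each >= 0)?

Stars and bars with 20 stars and 4 bars:
C(20+5-1, 5-1) = C(24,4).

Final answer: C(24,4) = 10626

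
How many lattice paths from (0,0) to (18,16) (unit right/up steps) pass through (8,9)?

Paths (0,0)->(8,9): C(17,9) = 24310.
Paths (8,9)->(18,16): C(17,7) = 19448.
By multiplication principle: 24310 x 19448.

Final answer: 472780880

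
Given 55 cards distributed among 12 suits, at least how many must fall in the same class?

By pigeonhole with 55 objects and 12 categories: ceiling(55/12).

Final answer: 5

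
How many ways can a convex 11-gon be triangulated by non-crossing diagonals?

The structures are counted by the Catalan number C_n. Here n = 11 - 2 = 9.
C_n = (2n)!/(n!(n+1)!), so C_{9} = 18!/(9! x 10!) = C(18,9)/10 = 48620/10.

Final answer: C_{9} = 4862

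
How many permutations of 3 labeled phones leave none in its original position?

D(n) = (n-1)(D(n-1) + D(n-2)), D(0)=1, D(1)=0.
D(2) = 1 x (0 + 1) = 1
D(3) = 2 x (D(2) + D(1)) = 2 x (1 + 0)

Final answer: D(3) = 2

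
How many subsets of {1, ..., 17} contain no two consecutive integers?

Let a(n) count such subsets of {1, ..., n}. Either n is excluded (a(n-1) ways) or n is included, forcing n-1 out (a(n-2) ways), so a(n) = a(n-1) + a(n-2) with a(1)=2, a(2)=3.
Computing successive values: a(1)=2, a(2)=3, a(3)=5, a(4)=8, a(5)=13, a(6)=21, a(7)=34, a(8)=55, a(9)=89, a(10)=144, a(11)=233, a(12)=377, a(13)=610, a(14)=987, a(15)=1597, a(16)=2584, a(17)=4181.

Final answer: 4181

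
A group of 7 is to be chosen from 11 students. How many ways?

C(11,7) = 11!/(7! x (11-7)!).

Final answer: C(11,7) = 330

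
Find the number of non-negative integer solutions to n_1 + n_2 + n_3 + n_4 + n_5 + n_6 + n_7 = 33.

Stars and bars with 33 stars and 6 bars:
C(33+7-1, 7-1) = C(39,6).

Final answer: C(39,6) = 3262623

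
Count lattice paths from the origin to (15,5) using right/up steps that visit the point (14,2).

Paths (0,0)->(14,2): C(16,2) = 120.
Paths (14,2)->(15,5): C(4,3) = 4.
By multiplication principle: 120 x 4.

Final answer: 480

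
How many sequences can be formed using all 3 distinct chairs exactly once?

The number of ways to arrange 3 distinct objects is 3!.

Final answer: 3! = 6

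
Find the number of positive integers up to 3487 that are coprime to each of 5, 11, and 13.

|div by 5|=697, |div by 11|=317, |div by 13|=268.
|div by 5&11|=63, |div by 5&13|=53, |div by 11&13|=24, |div by all|=4.
By inclusion-exclusion, divisible by at least one: 697+317+268-63-53-24+4 = 1146.
Not divisible by any: 3487 - 1146.

Final answer: 2341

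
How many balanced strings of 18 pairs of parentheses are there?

This is counted by the nth Catalan number C_n. Here n = 18 (pairs).
C_n = C(2n,n)/(n+1), so C_{18} = C(36,18)/19 = 9075135300/19.

Final answer: C_{18} = 477638700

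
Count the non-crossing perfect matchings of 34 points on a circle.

This is a standard Catalan-number count: the answer is C_n. Here n = 34/2 = 17.
C_n = C(2n,n) - C(2n,n+1), so C_{17} = C(34,17) - C(34,18) = 2333606220 - 2203961430.

Final answer: C_{17} = 129644790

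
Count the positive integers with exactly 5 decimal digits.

These are the integers in [10^4, 10^5), so the count is 10^5 - 10^4 = 9 x 10^4.

Final answer: 90000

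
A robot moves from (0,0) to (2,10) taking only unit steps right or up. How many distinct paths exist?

Each path has 2 right steps and 10 up steps in some order (12 steps total).
Choose which 10 of the 12 steps are up: C(12,10).

Final answer: C(12,10) = 66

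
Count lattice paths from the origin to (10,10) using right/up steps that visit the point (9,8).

Paths (0,0)->(9,8): C(17,8) = 24310.
Paths (9,8)->(10,10): C(3,2) = 3.
By multiplication principle: 24310 x 3.

Final answer: 72930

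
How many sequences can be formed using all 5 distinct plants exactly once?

The number of ways to arrange 5 distinct objects is 5!.

Final answer: 5! = 120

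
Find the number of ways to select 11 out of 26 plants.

C(26,11) = 26!/(11! x 15!).

Final answer: \binom{26}{11} = 7726160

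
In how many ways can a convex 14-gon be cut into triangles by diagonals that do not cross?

This is counted by the nth Catalan number C_n. Here n = 14 - 2 = 12.
Using C_0 = 1 and C_(k+1) = C_k x 2(2k+1)/(k+2), build up term by term: C_1=1, C_2=2, C_3=5, C_4=14, C_5=42, C_6=132, C_7=429, C_8=1430, C_9=4862, C_10=16796, C_11=58786, C_12=208012.

Final answer: C_{12} = 208012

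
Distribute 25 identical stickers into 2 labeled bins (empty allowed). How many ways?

Stars and bars: C(n+k-1, k-1) = C(26,1).

Final answer: C(26,1) = 26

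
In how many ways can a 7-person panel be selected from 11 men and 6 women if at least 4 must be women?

Sum over valid woman counts:
C(6,4)C(11,3) = 2475
C(6,5)C(11,2) = 330
C(6,6)C(11,1) = 11
Total: 2475 + 330 + 11.

Final answer: 2816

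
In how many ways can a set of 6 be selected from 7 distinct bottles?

C(7,6) = 7!/(6! x (7-6)!).

Final answer: C(7,6) = 7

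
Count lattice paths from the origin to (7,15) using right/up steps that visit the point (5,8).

Paths (0,0)->(5,8): C(13,8) = 1287.
Paths (5,8)->(7,15): C(9,7) = 36.
By multiplication principle: 1287 x 36.

Final answer: 46332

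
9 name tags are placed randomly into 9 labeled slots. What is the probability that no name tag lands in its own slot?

Use the recurrence D(n) = (n-1)(D(n-1) + D(n-2)) with D(0)=1, D(1)=0.
Building up: D(2)=1, D(3)=2, D(4)=9, D(5)=44, D(6)=265, D(7)=1854, D(8)=14833, D(9)=133496.
Total arrangements: 9! = 362880.
Probability = D(9)/9! = 16687/45360.

Final answer: D(9)/9! = 133496/362880 = 0.367879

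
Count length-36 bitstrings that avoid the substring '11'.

Let a(n) count valid strings. If the last bit is 0 the prefix is any valid string of length n-1; if it is 1 the string must end in 01 with a valid prefix of length n-2. So a(n) = a(n-1) + a(n-2), a(1)=2, a(2)=3.
Iterating the recurrence: a(1)=2, a(2)=3, a(3)=5, a(4)=8, a(5)=13, a(6)=21, a(7)=34, a(8)=55, a(9)=89, a(10)=144, a(11)=233, a(12)=377, a(13)=610, a(14)=987, a(15)=1597, a(16)=2584, a(17)=4181, a(18)=6765, a(19)=10946, a(20)=17711, a(21)=28657, a(22)=46368, a(23)=75025, a(24)=121393, a(25)=196418, a(26)=317811, a(27)=514229, a(28)=832040, a(29)=1346269, a(30)=2178309, a(31)=3524578, a(32)=5702887, a(33)=9227465, a(34)=14930352, a(35)=24157817, a(36)=39088169.

Final answer: 39088169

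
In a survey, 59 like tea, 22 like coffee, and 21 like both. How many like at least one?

|A union B| = |A| + |B| - |A intersect B| = 59 + 22 - 21.

Final answer: 60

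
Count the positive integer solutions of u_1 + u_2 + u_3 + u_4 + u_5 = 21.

Substitute u'_i = u_i - 1 (so u'_i >= 0). Then sum u'_i = 21 - 5 = 16.
Stars and bars: C(16+5-1, 5-1) = C(20,4).

Final answer: C(20,4) = 4845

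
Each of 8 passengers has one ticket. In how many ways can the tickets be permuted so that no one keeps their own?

Use the recurrence D(n) = (n-1)(D(n-1) + D(n-2)) with D(0)=1, D(1)=0.
D(2) = 1 x (0 + 1) = 1
D(3) = 2 x (1 + 0) = 2
D(4) = 3 x (2 + 1) = 9
D(5) = 4 x (9 + 2) = 44
D(6) = 5 x (44 + 9) = 265
D(7) = 6 x (265 + 44) = 1854
D(8) = 7 x (D(7) + D(6)) = 7 x (1854 + 265)

Final answer: D(8) = 14833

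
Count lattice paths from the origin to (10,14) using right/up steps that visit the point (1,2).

Paths (0,0)->(1,2): C(3,2) = 3.
Paths (1,2)->(10,14): C(21,12) = 293930.
By multiplication principle: 3 x 293930.

Final answer: 881790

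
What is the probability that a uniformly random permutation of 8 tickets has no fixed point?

D(n) = (n-1)(D(n-1) + D(n-2)), D(0)=1, D(1)=0.
Building up: D(2)=1, D(3)=2, D(4)=9, D(5)=44, D(6)=265, D(7)=1854, D(8)=14833.
Total arrangements: 8! = 40320.
Probability = D(8)/8! = 2119/5760.

Final answer: D(8)/8! = 14833/40320 = 0.367882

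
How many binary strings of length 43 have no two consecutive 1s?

Classify by the final bit: ...0 gives a(n-1) strings, ...01 gives a(n-2) strings. Thus a(n) = a(n-1) + a(n-2) with a(1)=2, a(2)=3.
Computing successive values: a(1)=2, a(2)=3, a(3)=5, a(4)=8, a(5)=13, a(6)=21, a(7)=34, a(8)=55, a(9)=89, a(10)=144, a(11)=233, a(12)=377, a(13)=610, a(14)=987, a(15)=1597, a(16)=2584, a(17)=4181, a(18)=6765, a(19)=10946, a(20)=17711, a(21)=28657, a(22)=46368, a(23)=75025, a(24)=121393, a(25)=196418, a(26)=317811, a(27)=514229, a(28)=832040, a(29)=1346269, a(30)=2178309, a(31)=3524578, a(32)=5702887, a(33)=9227465, a(34)=14930352, a(35)=24157817, a(36)=39088169, a(37)=63245986, a(38)=102334155, a(39)=165580141, a(40)=267914296, a(41)=433494437, a(42)=701408733, a(43)=1134903170.

Final answer: 1134903170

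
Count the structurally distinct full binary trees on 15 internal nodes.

The structures are counted by the Catalan number C_n. Here n = 15.
C_n = C(2n,n)/(n+1), so C_{15} = C(30,15)/16 = 155117520/16.

Final answer: C_{15} = 9694845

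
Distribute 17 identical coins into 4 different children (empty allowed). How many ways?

Stars and bars: C(n+k-1, k-1) = C(20,3).

Final answer: C(20,3) = 1140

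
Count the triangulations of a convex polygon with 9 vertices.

This is counted by the nth Catalan number C_n. Here n = 9 - 2 = 7.
C_n = C(2n,n) - C(2n,n+1), so C_{7} = C(14,7) - C(14,8) = 3432 - 3003.

Final answer: C_{7} = 429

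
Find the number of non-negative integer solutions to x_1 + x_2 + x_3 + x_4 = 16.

Stars and bars with 16 stars and 3 bars:
C(16+4-1, 4-1) = C(19,3).

Final answer: C(19,3) = 969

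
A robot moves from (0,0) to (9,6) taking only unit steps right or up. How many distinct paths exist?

Each path has 9 right steps and 6 up steps in some order (15 steps total).
Choose which 6 of the 15 steps are up: C(15,6).

Final answer: C(15,6) = 5005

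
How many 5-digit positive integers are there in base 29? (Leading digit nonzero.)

In base 29, the leading digit has 28 choices (1..28); each of the remaining 4 digits has 29 choices.
Total: 28 x 29^4.

Final answer: 19803868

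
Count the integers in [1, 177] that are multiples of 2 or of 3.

Multiples of 2: 88. Multiples of 3: 59. Of both (lcm=6): 29.
By inclusion-exclusion: 88 + 59 - 29.

Final answer: 118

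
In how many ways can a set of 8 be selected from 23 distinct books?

C(23,8) = 23!/(8! x 15!).

Final answer: \binom{23}{8} = 490314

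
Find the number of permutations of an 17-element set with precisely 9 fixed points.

Choose which 9 elements are fixed: C(17,9) = 24310.
Derange the remaining 8 using D(j) = (j-1)(D(j-1) + D(j-2)), D(0)=1, D(1)=0: D(2)=1, D(3)=2, D(4)=9, D(5)=44, D(6)=265, D(7)=1854, D(8)=14833.
Total: 24310 x 14833.

Final answer: C(17,9) D(8) = 360590230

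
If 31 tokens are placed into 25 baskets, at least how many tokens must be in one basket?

By the pigeonhole principle: ceiling(31/25).

Final answer: 2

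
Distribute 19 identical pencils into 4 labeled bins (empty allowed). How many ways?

Stars and bars: C(n+k-1, k-1) = C(22,3).

Final answer: C(22,3) = 1540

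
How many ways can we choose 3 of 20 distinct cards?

C(20,3) = 20!/(3! x (20-3)!).

Final answer: C(20,3) = 1140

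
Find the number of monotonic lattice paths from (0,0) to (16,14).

Each path has 16 right steps and 14 up steps in some order (30 steps total).
Choose which 14 of the 30 steps are up: C(30,14).

Final answer: C(30,14) = 145422675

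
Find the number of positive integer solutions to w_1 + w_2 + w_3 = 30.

Substitute w'_i = w_i - 1 (so w'_i >= 0). Then sum w'_i = 30 - 3 = 27.
Stars and bars: C(27+3-1, 3-1) = C(29,2).

Final answer: C(29,2) = 406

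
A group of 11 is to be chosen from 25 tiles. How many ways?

C(25,11) = 25!/(11! x 14!).

Final answer: \binom{25}{11} = 4457400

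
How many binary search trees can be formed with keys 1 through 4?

This is a standard Catalan-number count: the answer is C_n. Here n = 4.
C_n = C(2n,n)/(n+1), so C_{4} = C(8,4)/5 = 70/5.

Final answer: C_{4} = 14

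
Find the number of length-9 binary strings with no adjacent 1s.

Let a(n) count valid strings. If the last bit is 0 the prefix is any valid string of length n-1; if it is 1 the string must end in 01 with a valid prefix of length n-2. So a(n) = a(n-1) + a(n-2), a(1)=2, a(2)=3.
Building up term by term: a(1)=2, a(2)=3, a(3)=5, a(4)=8, a(5)=13, a(6)=21, a(7)=34, a(8)=55, a(9)=89.

Final answer: 89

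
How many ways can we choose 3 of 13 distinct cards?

C(13,3) = 13!/(3! x (13-3)!).

Final answer: C(13,3) = 286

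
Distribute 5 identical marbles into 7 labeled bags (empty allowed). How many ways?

Stars and bars: C(n+k-1, k-1) = C(11,6).

Final answer: C(11,6) = 462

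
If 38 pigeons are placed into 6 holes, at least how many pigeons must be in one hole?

By the pigeonhole principle: ceiling(38/6).

Final answer: 7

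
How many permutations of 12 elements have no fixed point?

D(n) = (n-1)(D(n-1) + D(n-2)), D(0)=1, D(1)=0.
Building up: D(2)=1, D(3)=2, D(4)=9, D(5)=44, D(6)=265, D(7)=1854, D(8)=14833, D(9)=133496, D(10)=1334961, D(11)=14684570.
D(12) = 11 x (D(11) + D(10)) = 11 x (14684570 + 1334961).

Final answer: D(12) = 176214841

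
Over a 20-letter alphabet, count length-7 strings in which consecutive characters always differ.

Let g(n) count such strings. g(1) = 20, and each valid string of length n-1 extends in 19 ways (any symbol but the last), so g(n) = 19 g(n-1).
Total: g(7) = 20 x 19^6.

Final answer: 20 x 19^{6} = 940917620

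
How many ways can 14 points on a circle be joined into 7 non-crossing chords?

This is a standard Catalan-number count: the answer is C_n. Here n = 14/2 = 7.
Using C_0 = 1 and C_(k+1) = C_k x 2(2k+1)/(k+2), build up term by term: C_1=1, C_2=2, C_3=5, C_4=14, C_5=42, C_6=132, C_7=429.

Final answer: C_{7} = 429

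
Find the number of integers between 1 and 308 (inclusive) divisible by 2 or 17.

Multiples of 2: 154. Multiples of 17: 18. Of both (lcm=34): 9.
By inclusion-exclusion: 154 + 18 - 9.

Final answer: 163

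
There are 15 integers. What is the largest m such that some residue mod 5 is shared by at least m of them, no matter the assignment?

There are 5 possible values for residue mod 5. With 15 integers and 5 categories, by pigeonhole: ceiling(15/5).

Final answer: 3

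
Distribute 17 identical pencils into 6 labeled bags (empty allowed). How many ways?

Stars and bars: C(n+k-1, k-1) = C(22,5).

Final answer: C(22,5) = 26334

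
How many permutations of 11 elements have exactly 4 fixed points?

Choose which 4 elements are fixed: C(11,4) = 330.
Derange the remaining 7 using D(j) = (j-1)(D(j-1) + D(j-2)), D(0)=1, D(1)=0: D(2)=1, D(3)=2, D(4)=9, D(5)=44, D(6)=265, D(7)=1854.
Total: 330 x 1854.

Final answer: C(11,4) D(7) = 611820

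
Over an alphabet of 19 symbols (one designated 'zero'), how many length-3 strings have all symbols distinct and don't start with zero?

First digit: 18 (nonzero). Second: 18 (not first). Third: 17, etc.
Total: 18 x 18 x 17.

Final answer: 5508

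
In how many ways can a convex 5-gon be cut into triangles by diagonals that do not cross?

The structures are counted by the Catalan number C_n. Here n = 5 - 2 = 3.
C_n = C(2n,n)/(n+1), so C_{3} = C(6,3)/4 = 20/4.

Final answer: C_{3} = 5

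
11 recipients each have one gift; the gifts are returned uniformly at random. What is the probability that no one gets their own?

D(n) = (n-1)(D(n-1) + D(n-2)), D(0)=1, D(1)=0.
Building up: D(2)=1, D(3)=2, D(4)=9, D(5)=44, D(6)=265, D(7)=1854, D(8)=14833, D(9)=133496, D(10)=1334961, D(11)=14684570.
Total arrangements: 11! = 39916800.
Probability = D(11)/11! = 1468457/3991680.

Final answer: D(11)/11! = 14684570/39916800 = 0.367879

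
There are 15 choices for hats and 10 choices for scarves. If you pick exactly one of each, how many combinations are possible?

By the multiplication principle: 15 x 10.

Final answer: 150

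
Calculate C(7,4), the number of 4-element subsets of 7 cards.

C(7,4) = 7!/(4! x (7-4)!).

Final answer: C(7,4) = 35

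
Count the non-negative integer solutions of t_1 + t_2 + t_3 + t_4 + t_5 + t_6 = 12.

Stars and bars with 12 stars and 5 bars:
C(12+6-1, 6-1) = C(17,5).

Final answer: C(17,5) = 6188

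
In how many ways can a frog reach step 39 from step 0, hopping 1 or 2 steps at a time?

Condition on the final move: it is a 1-step (f(n-1) ways to get there) or a 2-step (f(n-2) ways), so f(n) = f(n-1) + f(n-2), with f(1)=1, f(2)=2.
Building up term by term: f(1)=1, f(2)=2, f(3)=3, f(4)=5, f(5)=8, f(6)=13, f(7)=21, f(8)=34, f(9)=55, f(10)=89, f(11)=144, f(12)=233, f(13)=377, f(14)=610, f(15)=987, f(16)=1597, f(17)=2584, f(18)=4181, f(19)=6765, f(20)=10946, f(21)=17711, f(22)=28657, f(23)=46368, f(24)=75025, f(25)=121393, f(26)=196418, f(27)=317811, f(28)=514229, f(29)=832040, f(30)=1346269, f(31)=2178309, f(32)=3524578, f(33)=5702887, f(34)=9227465, f(35)=14930352, f(36)=24157817, f(37)=39088169, f(38)=63245986, f(39)=102334155.

Final answer: 102334155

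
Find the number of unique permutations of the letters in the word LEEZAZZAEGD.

Letters (A:2, D:1, E:3, G:1, L:1, Z:3). Total letters: 11.
Permutations = 11!/(3! x 3! x 2!).

Final answer: 554400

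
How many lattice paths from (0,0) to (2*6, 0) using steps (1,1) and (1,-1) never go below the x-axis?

Total monotonic paths to (6,6): C(12,6) = 924.
Paths that cross above y=x (reflection bijection): C(12,7) = 792.
Valid Dyck paths: 924 - 792.
(Check: C(12,6) - C(12,7) = C(12,6)/7, the Catalan number C_{6}.)

Final answer: C_{6} = 132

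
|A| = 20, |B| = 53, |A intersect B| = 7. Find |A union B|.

|A union B| = |A| + |B| - |A intersect B| = 20 + 53 - 7.

Final answer: 66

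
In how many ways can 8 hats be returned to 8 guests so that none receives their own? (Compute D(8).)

Use the recurrence D(n) = (n-1)(D(n-1) + D(n-2)) with D(0)=1, D(1)=0.
D(2) = 1 x (0 + 1) = 1
D(3) = 2 x (1 + 0) = 2
D(4) = 3 x (2 + 1) = 9
D(5) = 4 x (9 + 2) = 44
D(6) = 5 x (44 + 9) = 265
D(7) = 6 x (265 + 44) = 1854
D(8) = 7 x (D(7) + D(6)) = 7 x (1854 + 265)

Final answer: D(8) = 14833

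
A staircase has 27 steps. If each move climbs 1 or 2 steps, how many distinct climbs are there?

Let f(n) count the ways. The last step is size 1 or 2, so f(n) = f(n-1) + f(n-2) with f(1)=1, f(2)=2.
Computing successive values: f(1)=1, f(2)=2, f(3)=3, f(4)=5, f(5)=8, f(6)=13, f(7)=21, f(8)=34, f(9)=55, f(10)=89, f(11)=144, f(12)=233, f(13)=377, f(14)=610, f(15)=987, f(16)=1597, f(17)=2584, f(18)=4181, f(19)=6765, f(20)=10946, f(21)=17711, f(22)=28657, f(23)=46368, f(24)=75025, f(25)=121393, f(26)=196418, f(27)=317811.

Final answer: 317811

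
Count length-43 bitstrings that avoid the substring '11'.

Let a(n) count valid strings. If the last bit is 0 the prefix is any valid string of length n-1; if it is 1 the string must end in 01 with a valid prefix of length n-2. So a(n) = a(n-1) + a(n-2), a(1)=2, a(2)=3.
Iterating the recurrence: a(1)=2, a(2)=3, a(3)=5, a(4)=8, a(5)=13, a(6)=21, a(7)=34, a(8)=55, a(9)=89, a(10)=144, a(11)=233, a(12)=377, a(13)=610, a(14)=987, a(15)=1597, a(16)=2584, a(17)=4181, a(18)=6765, a(19)=10946, a(20)=17711, a(21)=28657, a(22)=46368, a(23)=75025, a(24)=121393, a(25)=196418, a(26)=317811, a(27)=514229, a(28)=832040, a(29)=1346269, a(30)=2178309, a(31)=3524578, a(32)=5702887, a(33)=9227465, a(34)=14930352, a(35)=24157817, a(36)=39088169, a(37)=63245986, a(38)=102334155, a(39)=165580141, a(40)=267914296, a(41)=433494437, a(42)=701408733, a(43)=1134903170.

Final answer: 1134903170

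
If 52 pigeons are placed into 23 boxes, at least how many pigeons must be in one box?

By the pigeonhole principle: ceiling(52/23).

Final answer: 3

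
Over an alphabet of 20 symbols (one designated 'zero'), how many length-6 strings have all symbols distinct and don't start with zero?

First digit: 19 (nonzero). Second: 19 (not first). Third: 18, etc.
Total: 19 x 19 x 18 x 17 x 16 x 15.

Final answer: 26511840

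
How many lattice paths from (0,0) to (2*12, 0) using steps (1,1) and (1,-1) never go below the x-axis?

Total monotonic paths to (12,12): C(24,12) = 2704156.
By the reflection principle, paths that go above the diagonal number C(24,13) = 2496144.
Valid Dyck paths: 2704156 - 2496144.
(Equivalently, C_{12} = C(24,12)/13 = 2704156/13.)

Final answer: C_{12} = 208012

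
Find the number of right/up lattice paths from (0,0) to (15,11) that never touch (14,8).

Total paths to (15,11): C(26,11) = 7726160.
Paths through (14,8): C(22,8) x C(4,3) = 1279080.
Avoiding (14,8): 7726160 - 1279080.

Final answer: 6447080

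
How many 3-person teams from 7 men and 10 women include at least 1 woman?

Sum over valid woman counts:
C(10,1)C(7,2) = 210
C(10,2)C(7,1) = 315
C(10,3)C(7,0) = 120
Total: 210 + 315 + 120.

Final answer: 645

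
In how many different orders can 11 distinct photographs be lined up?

The number of ways to arrange 11 distinct objects is 11!.

Final answer: 11! = 39916800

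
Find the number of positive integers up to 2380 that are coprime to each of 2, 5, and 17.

|div by 2|=1190, |div by 5|=476, |div by 17|=140.
|div by 2&5|=238, |div by 2&17|=70, |div by 5&17|=28, |div by all|=14.
By inclusion-exclusion, divisible by at least one: 1190+476+140-238-70-28+14 = 1484.
Not divisible by any: 2380 - 1484.

Final answer: 896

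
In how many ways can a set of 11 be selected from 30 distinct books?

C(30,11) = 30!/(11! x 19!).

Final answer: \binom{30}{11} = 54627300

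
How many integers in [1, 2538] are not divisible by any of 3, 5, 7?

|div by 3|=846, |div by 5|=507, |div by 7|=362.
|div by 3&5|=169, |div by 3&7|=120, |div by 5&7|=72, |div by all|=24.
By inclusion-exclusion, divisible by at least one: 846+507+362-169-120-72+24 = 1378.
Not divisible by any: 2538 - 1378.

Final answer: 1160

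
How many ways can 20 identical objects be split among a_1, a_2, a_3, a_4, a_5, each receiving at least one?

Substitute a'_i = a_i - 1 (so a'_i >= 0). Then sum a'_i = 20 - 5 = 15.
Stars and bars: C(15+5-1, 5-1) = C(19,4).

Final answer: C(19,4) = 3876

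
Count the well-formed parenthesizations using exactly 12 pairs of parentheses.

This is a standard Catalan-number count: the answer is C_n. Here n = 12 (pairs).
Using C_0 = 1 and C_(k+1) = C_k x 2(2k+1)/(k+2), build up term by term: C_1=1, C_2=2, C_3=5, C_4=14, C_5=42, C_6=132, C_7=429, C_8=1430, C_9=4862, C_10=16796, C_11=58786, C_12=208012.

Final answer: C_{12} = 208012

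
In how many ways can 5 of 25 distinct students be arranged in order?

P(25,5) = 25!/(25-5)! = 25!/20!.

Final answer: P(25,5) = 6375600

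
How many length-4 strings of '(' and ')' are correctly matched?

The structures are counted by the Catalan number C_n. Here n = 2 (pairs).
Using C_0 = 1 and C_(k+1) = C_k x 2(2k+1)/(k+2), build up term by term: C_1=1, C_2=2.

Final answer: C_{2} = 2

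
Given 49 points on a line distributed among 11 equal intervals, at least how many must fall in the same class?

By pigeonhole with 49 objects and 11 categories: ceiling(49/11).

Final answer: 5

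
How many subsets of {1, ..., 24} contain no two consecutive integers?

Condition on whether n belongs to the subset: if not, any valid subset of {1, ..., n-1} works (a(n-1)); if so, n-1 is excluded and the rest is a valid subset of {1, ..., n-2} (a(n-2)). Hence a(n) = a(n-1) + a(n-2), a(1)=2, a(2)=3.
Iterating the recurrence: a(1)=2, a(2)=3, a(3)=5, a(4)=8, a(5)=13, a(6)=21, a(7)=34, a(8)=55, a(9)=89, a(10)=144, a(11)=233, a(12)=377, a(13)=610, a(14)=987, a(15)=1597, a(16)=2584, a(17)=4181, a(18)=6765, a(19)=10946, a(20)=17711, a(21)=28657, a(22)=46368, a(23)=75025, a(24)=121393.

Final answer: 121393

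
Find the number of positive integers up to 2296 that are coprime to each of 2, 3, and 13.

|div by 2|=1148, |div by 3|=765, |div by 13|=176.
|div by 2&3|=382, |div by 2&13|=88, |div by 3&13|=58, |div by all|=29.
By inclusion-exclusion, divisible by at least one: 1148+765+176-382-88-58+29 = 1590.
Not divisible by any: 2296 - 1590.

Final answer: 706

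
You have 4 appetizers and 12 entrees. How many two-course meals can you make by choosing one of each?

By the multiplication principle: 4 x 12.

Final answer: 48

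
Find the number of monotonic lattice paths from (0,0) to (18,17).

Each path has 18 right steps and 17 up steps in some order (35 steps total).
Choose which 17 of the 35 steps are up: C(35,17).

Final answer: C(35,17) = 4537567650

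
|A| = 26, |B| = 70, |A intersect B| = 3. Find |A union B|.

|A union B| = |A| + |B| - |A intersect B| = 26 + 70 - 3.

Final answer: 93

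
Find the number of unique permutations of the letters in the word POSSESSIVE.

Letters (E:2, I:1, O:1, P:1, S:4, V:1). Total letters: 10.
Permutations = 10!/(4! x 2!).

Final answer: 75600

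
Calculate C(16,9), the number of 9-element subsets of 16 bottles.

C(16,9) = 16!/(9! x 7!).

Final answer: \binom{16}{9} = 11440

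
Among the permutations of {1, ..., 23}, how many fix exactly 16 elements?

Choose which 16 elements are fixed: C(23,16) = 245157.
Derange the remaining 7 using D(j) = (j-1)(D(j-1) + D(j-2)), D(0)=1, D(1)=0: D(2)=1, D(3)=2, D(4)=9, D(5)=44, D(6)=265, D(7)=1854.
Total: 245157 x 1854.

Final answer: C(23,16) D(7) = 454521078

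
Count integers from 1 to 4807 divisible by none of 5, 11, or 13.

|div by 5|=961, |div by 11|=437, |div by 13|=369.
|div by 5&11|=87, |div by 5&13|=73, |div by 11&13|=33, |div by all|=6.
By inclusion-exclusion, divisible by at least one: 961+437+369-87-73-33+6 = 1580.
Not divisible by any: 4807 - 1580.

Final answer: 3227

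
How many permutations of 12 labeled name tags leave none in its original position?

D(n) = (n-1)(D(n-1) + D(n-2)), D(0)=1, D(1)=0.
D(2) = 1 x (0 + 1) = 1
D(3) = 2 x (1 + 0) = 2
D(4) = 3 x (2 + 1) = 9
D(5) = 4 x (9 + 2) = 44
D(6) = 5 x (44 + 9) = 265
D(7) = 6 x (265 + 44) = 1854
D(8) = 7 x (1854 + 265) = 14833
D(9) = 8 x (14833 + 1854) = 133496
D(10) = 9 x (133496 + 14833) = 1334961
D(11) = 10 x (1334961 + 133496) = 14684570
D(12) = 11 x (D(11) + D(10)) = 11 x (14684570 + 1334961)

Final answer: D(12) = 176214841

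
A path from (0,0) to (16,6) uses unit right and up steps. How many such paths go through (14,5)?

Paths (0,0)->(14,5): C(19,5) = 11628.
Paths (14,5)->(16,6): C(3,1) = 3.
By multiplication principle: 11628 x 3.

Final answer: 34884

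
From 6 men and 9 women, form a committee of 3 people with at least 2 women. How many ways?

Sum over valid woman counts:
C(9,2)C(6,1) = 216
C(9,3)C(6,0) = 84
Total: 216 + 84.

Final answer: 300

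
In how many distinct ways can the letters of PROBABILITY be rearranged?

Letters (A:1, B:2, I:2, L:1, O:1, P:1, R:1, T:1, Y:1). Total letters: 11.
Permutations = 11!/(2! x 2!).

Final answer: 9979200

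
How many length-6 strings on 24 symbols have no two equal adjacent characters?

Let g(n) count such strings. g(1) = 24, and each valid string of length n-1 extends in 23 ways (any symbol but the last), so g(n) = 23 g(n-1).
Total: g(6) = 24 x 23^5.

Final answer: 24 x 23^{5} = 154472232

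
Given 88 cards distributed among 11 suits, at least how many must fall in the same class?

By pigeonhole with 88 objects and 11 categories: ceiling(88/11).

Final answer: 8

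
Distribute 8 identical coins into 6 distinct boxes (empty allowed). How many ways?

Stars and bars: C(n+k-1, k-1) = C(13,5).

Final answer: C(13,5) = 1287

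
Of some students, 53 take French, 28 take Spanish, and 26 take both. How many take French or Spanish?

|A union B| = |A| + |B| - |A intersect B| = 53 + 28 - 26.

Final answer: 55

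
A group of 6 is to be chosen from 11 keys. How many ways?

C(11,6) = 11!/(6! x 5!).

Final answer: \binom{11}{6} = 462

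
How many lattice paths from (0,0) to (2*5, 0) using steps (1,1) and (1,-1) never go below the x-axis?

Total monotonic paths to (5,5): C(10,5) = 252.
Reflecting each bad path at its first crossing gives a bijection with paths to (4,6): C(10,6) = 210.
Valid Dyck paths: 252 - 210.
(Check: C(10,5) - C(10,6) = C(10,5)/6, the Catalan number C_{5}.)

Final answer: C_{5} = 42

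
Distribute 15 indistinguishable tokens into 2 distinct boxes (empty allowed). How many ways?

Stars and bars: C(n+k-1, k-1) = C(16,1).

Final answer: C(16,1) = 16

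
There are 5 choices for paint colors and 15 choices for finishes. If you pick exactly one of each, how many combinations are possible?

By the multiplication principle: 5 x 15.

Final answer: 75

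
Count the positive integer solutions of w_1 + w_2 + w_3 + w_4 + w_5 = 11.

Substitute w'_i = w_i - 1 (so w'_i >= 0). Then sum w'_i = 11 - 5 = 6.
Stars and bars: C(6+5-1, 5-1) = C(10,4).

Final answer: C(10,4) = 210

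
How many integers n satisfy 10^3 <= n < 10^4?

These are the integers in [10^3, 10^4), so the count is 10^4 - 10^3 = 9 x 10^3.

Final answer: 9000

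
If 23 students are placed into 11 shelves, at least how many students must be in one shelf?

By the pigeonhole principle: ceiling(23/11).

Final answer: 3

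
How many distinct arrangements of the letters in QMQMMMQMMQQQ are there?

Letters (M:6, Q:6). Total letters: 12.
Permutations = 12!/(6! x 6!).

Final answer: 924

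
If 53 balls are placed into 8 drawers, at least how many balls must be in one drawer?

By the pigeonhole principle: ceiling(53/8).

Final answer: 7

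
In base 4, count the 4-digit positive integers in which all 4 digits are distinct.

First digit: 3 (nonzero). Second: 3 (not first). Third: 2, etc.
Total: 3 x 3 x 2 x 1.

Final answer: 18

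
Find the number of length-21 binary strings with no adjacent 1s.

Let a(n) count valid strings. If the last bit is 0 the prefix is any valid string of length n-1; if it is 1 the string must end in 01 with a valid prefix of length n-2. So a(n) = a(n-1) + a(n-2), a(1)=2, a(2)=3.
Iterating the recurrence: a(1)=2, a(2)=3, a(3)=5, a(4)=8, a(5)=13, a(6)=21, a(7)=34, a(8)=55, a(9)=89, a(10)=144, a(11)=233, a(12)=377, a(13)=610, a(14)=987, a(15)=1597, a(16)=2584, a(17)=4181, a(18)=6765, a(19)=10946, a(20)=17711, a(21)=28657.

Final answer: 28657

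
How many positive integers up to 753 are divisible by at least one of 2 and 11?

Multiples of 2: 376. Multiples of 11: 68. Of both (lcm=22): 34.
By inclusion-exclusion: 376 + 68 - 34.

Final answer: 410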